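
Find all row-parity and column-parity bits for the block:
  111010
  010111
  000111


Row parities: 001
Column parities: 101010

Row P: 001, Col P: 101010, Corner: 1


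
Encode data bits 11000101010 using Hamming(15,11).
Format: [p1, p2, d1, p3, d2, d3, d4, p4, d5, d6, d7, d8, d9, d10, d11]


Parity bits: p1=0, p2=1, p3=1, p4=1

011110010101010


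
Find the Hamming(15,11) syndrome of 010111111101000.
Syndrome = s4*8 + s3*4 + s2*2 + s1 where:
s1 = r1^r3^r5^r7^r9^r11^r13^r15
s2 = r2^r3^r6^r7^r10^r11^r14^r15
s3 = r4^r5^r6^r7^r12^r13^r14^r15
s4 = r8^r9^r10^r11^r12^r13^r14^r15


s1=1, s2=0, s3=1, s4=0

Syndrome = 5 (error at position 5)


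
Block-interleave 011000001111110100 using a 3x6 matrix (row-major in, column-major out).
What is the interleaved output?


Matrix:
  011000
  001111
  110100
Read columns: 001101110011010010

001101110011010010


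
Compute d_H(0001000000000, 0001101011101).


XOR: 0000101011101
Count of 1s: 6

6


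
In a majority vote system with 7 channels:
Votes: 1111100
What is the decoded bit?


Ones: 5 out of 7
Threshold: 4

1 (5/7 voted 1)


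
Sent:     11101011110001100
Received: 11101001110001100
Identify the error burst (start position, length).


XOR: 00000010000000000

Burst at position 6, length 1


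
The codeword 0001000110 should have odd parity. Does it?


Number of 1s: 3

Yes, parity is correct (3 ones)


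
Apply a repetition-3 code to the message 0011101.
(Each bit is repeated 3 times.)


Each bit -> 3 copies

000000111111111000111


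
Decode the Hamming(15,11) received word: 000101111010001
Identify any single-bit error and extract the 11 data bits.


Syndrome = 0: no error detected

Data: 00111010001 (no errors)


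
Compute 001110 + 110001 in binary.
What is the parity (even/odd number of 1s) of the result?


001110 = 14
110001 = 49
Sum = 63 = 111111
1s count = 6

even parity (6 ones in 111111)


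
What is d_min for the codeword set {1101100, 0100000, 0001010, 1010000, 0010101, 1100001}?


Comparing all pairs, minimum distance: 2
Can detect 1 errors, correct 0 errors

2


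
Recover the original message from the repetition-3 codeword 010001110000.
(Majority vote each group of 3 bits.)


Groups: 010, 001, 110, 000
Majority votes: 0010

0010


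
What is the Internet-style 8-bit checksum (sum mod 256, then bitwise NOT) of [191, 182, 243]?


Sum = 616 mod 256 = 104
Complement = 151

151


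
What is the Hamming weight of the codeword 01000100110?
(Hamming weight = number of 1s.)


Counting 1s in 01000100110

4


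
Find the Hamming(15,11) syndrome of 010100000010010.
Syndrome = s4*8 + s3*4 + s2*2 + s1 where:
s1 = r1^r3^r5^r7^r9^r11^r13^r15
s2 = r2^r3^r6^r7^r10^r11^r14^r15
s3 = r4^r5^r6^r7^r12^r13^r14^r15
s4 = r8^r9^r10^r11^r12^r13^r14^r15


s1=1, s2=1, s3=0, s4=0

Syndrome = 3 (error at position 3)


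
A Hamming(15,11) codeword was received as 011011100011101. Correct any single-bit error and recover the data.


Syndrome = 0: no error detected

Data: 11110011101 (no errors)


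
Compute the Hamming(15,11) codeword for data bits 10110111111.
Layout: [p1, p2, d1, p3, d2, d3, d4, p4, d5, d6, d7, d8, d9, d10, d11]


Parity bits: p1=1, p2=1, p3=0, p4=0

111001100111111


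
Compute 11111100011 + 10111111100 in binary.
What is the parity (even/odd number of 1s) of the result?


11111100011 = 2019
10111111100 = 1532
Sum = 3551 = 110111011111
1s count = 10

even parity (10 ones in 110111011111)


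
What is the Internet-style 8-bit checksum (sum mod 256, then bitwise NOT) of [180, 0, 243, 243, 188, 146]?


Sum = 1000 mod 256 = 232
Complement = 23

23


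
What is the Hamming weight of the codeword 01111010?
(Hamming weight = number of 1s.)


Counting 1s in 01111010

5


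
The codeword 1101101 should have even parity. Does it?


Number of 1s: 5

No, parity error (5 ones)


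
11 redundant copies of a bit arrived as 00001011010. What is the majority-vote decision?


Ones: 4 out of 11
Threshold: 6

0 (4/11 voted 1)


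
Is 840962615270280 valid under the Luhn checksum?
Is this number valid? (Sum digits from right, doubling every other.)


Luhn sum = 68
68 mod 10 = 8

Invalid (Luhn sum mod 10 = 8)


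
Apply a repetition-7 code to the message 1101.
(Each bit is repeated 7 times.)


Each bit -> 7 copies

1111111111111100000001111111


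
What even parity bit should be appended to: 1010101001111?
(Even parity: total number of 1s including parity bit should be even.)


Number of 1s in data: 8
Parity bit: 0

0


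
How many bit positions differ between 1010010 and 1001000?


XOR: 0011010
Count of 1s: 3

3


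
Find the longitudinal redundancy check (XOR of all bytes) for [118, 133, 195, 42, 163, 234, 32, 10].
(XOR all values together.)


XOR chain: 118 ^ 133 ^ 195 ^ 42 ^ 163 ^ 234 ^ 32 ^ 10 = 121

121


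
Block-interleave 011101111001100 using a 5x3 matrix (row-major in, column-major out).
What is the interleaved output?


Matrix:
  011
  101
  111
  001
  100
Read columns: 011011010011110

011011010011110


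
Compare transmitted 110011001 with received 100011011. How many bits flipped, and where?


XOR: 010000010

2 error(s) at position(s): 1, 7


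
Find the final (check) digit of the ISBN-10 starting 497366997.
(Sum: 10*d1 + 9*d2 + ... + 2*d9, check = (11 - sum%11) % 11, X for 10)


Weighted sum: 341
341 mod 11 = 0

Check digit: 0


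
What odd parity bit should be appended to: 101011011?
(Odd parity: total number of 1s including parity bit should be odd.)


Number of 1s in data: 6
Parity bit: 1

1


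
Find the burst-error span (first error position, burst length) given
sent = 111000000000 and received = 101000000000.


XOR: 010000000000

Burst at position 1, length 1


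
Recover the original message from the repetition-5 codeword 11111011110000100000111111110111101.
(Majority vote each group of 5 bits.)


Groups: 11111, 01111, 00001, 00000, 11111, 11101, 11101
Majority votes: 1100111

1100111


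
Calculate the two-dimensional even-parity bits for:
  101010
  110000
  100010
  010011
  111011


Row parities: 10011
Column parities: 010000

Row P: 10011, Col P: 010000, Corner: 1


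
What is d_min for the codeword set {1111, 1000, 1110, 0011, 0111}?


Comparing all pairs, minimum distance: 1
Can detect 0 errors, correct 0 errors

1


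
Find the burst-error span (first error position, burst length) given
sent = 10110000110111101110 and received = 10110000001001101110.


XOR: 00000000111110000000

Burst at position 8, length 5


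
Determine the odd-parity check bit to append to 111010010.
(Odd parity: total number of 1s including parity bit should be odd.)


Number of 1s in data: 5
Parity bit: 0

0


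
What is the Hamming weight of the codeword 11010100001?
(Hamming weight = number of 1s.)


Counting 1s in 11010100001

5


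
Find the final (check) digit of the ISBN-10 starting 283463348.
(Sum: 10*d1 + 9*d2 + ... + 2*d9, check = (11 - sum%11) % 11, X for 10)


Weighted sum: 235
235 mod 11 = 4

Check digit: 7


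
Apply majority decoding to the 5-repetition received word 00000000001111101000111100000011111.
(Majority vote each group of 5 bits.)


Groups: 00000, 00000, 11111, 01000, 11110, 00000, 11111
Majority votes: 0010101

0010101


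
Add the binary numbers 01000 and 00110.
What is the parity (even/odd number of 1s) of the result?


01000 = 8
00110 = 6
Sum = 14 = 1110
1s count = 3

odd parity (3 ones in 1110)


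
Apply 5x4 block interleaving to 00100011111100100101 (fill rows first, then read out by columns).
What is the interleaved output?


Matrix:
  0010
  0011
  1111
  0010
  0101
Read columns: 00100001011111001101

00100001011111001101


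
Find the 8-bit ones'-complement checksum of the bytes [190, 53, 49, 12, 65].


Sum = 369 mod 256 = 113
Complement = 142

142


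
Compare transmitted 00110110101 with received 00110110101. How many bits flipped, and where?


XOR: 00000000000

0 errors (received matches sent)


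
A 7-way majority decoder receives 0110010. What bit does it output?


Ones: 3 out of 7
Threshold: 4

0 (3/7 voted 1)


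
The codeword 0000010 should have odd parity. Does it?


Number of 1s: 1

Yes, parity is correct (1 ones)


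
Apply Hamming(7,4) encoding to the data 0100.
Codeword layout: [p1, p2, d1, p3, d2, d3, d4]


Parity bits: p1=1, p2=0, p3=1

1001100


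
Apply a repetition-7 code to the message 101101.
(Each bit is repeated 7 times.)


Each bit -> 7 copies

111111100000001111111111111100000001111111


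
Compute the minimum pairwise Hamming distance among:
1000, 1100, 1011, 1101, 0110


Comparing all pairs, minimum distance: 1
Can detect 0 errors, correct 0 errors

1


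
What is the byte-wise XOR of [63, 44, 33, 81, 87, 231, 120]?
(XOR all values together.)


XOR chain: 63 ^ 44 ^ 33 ^ 81 ^ 87 ^ 231 ^ 120 = 171

171


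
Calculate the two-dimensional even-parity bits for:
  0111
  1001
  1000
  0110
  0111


Row parities: 10101
Column parities: 0111

Row P: 10101, Col P: 0111, Corner: 1


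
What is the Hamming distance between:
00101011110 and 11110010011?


XOR: 11011001101
Count of 1s: 7

7


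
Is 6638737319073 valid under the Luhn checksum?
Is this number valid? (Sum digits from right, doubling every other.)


Luhn sum = 63
63 mod 10 = 3

Invalid (Luhn sum mod 10 = 3)


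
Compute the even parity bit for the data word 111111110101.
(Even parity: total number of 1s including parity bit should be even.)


Number of 1s in data: 10
Parity bit: 0

0


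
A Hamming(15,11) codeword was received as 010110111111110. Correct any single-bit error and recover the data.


Syndrome = 11: error at position 11

Data: 01011101110 (corrected bit 11)


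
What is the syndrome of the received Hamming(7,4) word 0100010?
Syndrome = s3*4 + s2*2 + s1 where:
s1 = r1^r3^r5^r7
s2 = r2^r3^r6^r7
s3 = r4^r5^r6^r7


s1=0, s2=0, s3=1

Syndrome = 4 (error at position 4)


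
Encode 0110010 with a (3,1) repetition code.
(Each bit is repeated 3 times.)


Each bit -> 3 copies

000111111000000111000


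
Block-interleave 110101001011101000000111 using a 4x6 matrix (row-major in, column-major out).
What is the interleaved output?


Matrix:
  110101
  001011
  101000
  000111
Read columns: 101010000110100101011101

101010000110100101011101


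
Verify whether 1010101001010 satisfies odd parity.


Number of 1s: 6

No, parity error (6 ones)


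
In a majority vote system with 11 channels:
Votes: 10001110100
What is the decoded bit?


Ones: 5 out of 11
Threshold: 6

0 (5/11 voted 1)


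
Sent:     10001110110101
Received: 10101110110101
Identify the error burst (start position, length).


XOR: 00100000000000

Burst at position 2, length 1


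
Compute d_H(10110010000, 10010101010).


XOR: 00100111010
Count of 1s: 5

5


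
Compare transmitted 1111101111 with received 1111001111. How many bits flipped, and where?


XOR: 0000100000

1 error(s) at position(s): 4


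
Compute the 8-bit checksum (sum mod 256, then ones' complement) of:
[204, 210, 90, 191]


Sum = 695 mod 256 = 183
Complement = 72

72


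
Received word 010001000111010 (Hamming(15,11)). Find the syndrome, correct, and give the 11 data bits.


Syndrome = 7: error at position 7

Data: 00110111010 (corrected bit 7)


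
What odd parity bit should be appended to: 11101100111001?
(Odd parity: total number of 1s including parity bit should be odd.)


Number of 1s in data: 9
Parity bit: 0

0


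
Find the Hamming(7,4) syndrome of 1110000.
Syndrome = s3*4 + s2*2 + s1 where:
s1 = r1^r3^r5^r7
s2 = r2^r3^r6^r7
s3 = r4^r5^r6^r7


s1=0, s2=0, s3=0

Syndrome = 0 (no error)


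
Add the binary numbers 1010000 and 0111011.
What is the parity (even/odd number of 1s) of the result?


1010000 = 80
0111011 = 59
Sum = 139 = 10001011
1s count = 4

even parity (4 ones in 10001011)


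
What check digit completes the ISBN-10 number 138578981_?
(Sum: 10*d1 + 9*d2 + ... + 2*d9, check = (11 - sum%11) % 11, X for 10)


Weighted sum: 280
280 mod 11 = 5

Check digit: 6


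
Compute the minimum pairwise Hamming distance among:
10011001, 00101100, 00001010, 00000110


Comparing all pairs, minimum distance: 2
Can detect 1 errors, correct 0 errors

2


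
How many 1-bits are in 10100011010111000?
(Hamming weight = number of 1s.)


Counting 1s in 10100011010111000

8


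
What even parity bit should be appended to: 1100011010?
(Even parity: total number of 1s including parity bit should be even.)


Number of 1s in data: 5
Parity bit: 1

1


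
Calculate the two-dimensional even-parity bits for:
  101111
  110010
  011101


Row parities: 110
Column parities: 000000

Row P: 110, Col P: 000000, Corner: 0


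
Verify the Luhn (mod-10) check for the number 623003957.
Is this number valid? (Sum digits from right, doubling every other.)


Luhn sum = 36
36 mod 10 = 6

Invalid (Luhn sum mod 10 = 6)


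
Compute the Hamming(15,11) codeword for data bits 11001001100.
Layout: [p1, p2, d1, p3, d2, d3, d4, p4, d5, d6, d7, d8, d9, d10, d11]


Parity bits: p1=0, p2=1, p3=1, p4=1

011110011001100


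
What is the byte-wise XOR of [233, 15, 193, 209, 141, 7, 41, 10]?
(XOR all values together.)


XOR chain: 233 ^ 15 ^ 193 ^ 209 ^ 141 ^ 7 ^ 41 ^ 10 = 95

95


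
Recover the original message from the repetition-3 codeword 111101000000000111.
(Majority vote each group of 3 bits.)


Groups: 111, 101, 000, 000, 000, 111
Majority votes: 110001

110001


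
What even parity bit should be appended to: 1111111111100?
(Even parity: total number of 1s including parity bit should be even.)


Number of 1s in data: 11
Parity bit: 1

1


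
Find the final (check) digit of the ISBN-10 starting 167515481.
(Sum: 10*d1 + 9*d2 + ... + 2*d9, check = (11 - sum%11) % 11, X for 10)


Weighted sum: 228
228 mod 11 = 8

Check digit: 3


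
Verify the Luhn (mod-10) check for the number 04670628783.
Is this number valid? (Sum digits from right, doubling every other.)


Luhn sum = 48
48 mod 10 = 8

Invalid (Luhn sum mod 10 = 8)


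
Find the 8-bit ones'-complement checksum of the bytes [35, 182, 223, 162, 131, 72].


Sum = 805 mod 256 = 37
Complement = 218

218


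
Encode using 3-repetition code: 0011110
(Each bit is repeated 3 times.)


Each bit -> 3 copies

000000111111111111000


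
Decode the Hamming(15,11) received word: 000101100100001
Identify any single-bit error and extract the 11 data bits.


Syndrome = 0: no error detected

Data: 00110100001 (no errors)


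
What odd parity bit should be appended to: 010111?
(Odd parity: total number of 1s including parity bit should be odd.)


Number of 1s in data: 4
Parity bit: 1

1


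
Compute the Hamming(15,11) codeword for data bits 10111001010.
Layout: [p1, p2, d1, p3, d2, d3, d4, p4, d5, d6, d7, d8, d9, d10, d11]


Parity bits: p1=1, p2=0, p3=0, p4=1

101001111001010


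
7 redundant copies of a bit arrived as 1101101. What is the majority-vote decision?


Ones: 5 out of 7
Threshold: 4

1 (5/7 voted 1)


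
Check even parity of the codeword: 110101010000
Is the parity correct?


Number of 1s: 5

No, parity error (5 ones)


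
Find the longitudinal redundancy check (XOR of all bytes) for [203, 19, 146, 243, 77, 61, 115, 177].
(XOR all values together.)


XOR chain: 203 ^ 19 ^ 146 ^ 243 ^ 77 ^ 61 ^ 115 ^ 177 = 11

11


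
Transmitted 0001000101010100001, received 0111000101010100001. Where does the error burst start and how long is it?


XOR: 0110000000000000000

Burst at position 1, length 2


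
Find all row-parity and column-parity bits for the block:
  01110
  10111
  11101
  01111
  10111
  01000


Row parities: 100001
Column parities: 10100

Row P: 100001, Col P: 10100, Corner: 0


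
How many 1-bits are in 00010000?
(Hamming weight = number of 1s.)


Counting 1s in 00010000

1


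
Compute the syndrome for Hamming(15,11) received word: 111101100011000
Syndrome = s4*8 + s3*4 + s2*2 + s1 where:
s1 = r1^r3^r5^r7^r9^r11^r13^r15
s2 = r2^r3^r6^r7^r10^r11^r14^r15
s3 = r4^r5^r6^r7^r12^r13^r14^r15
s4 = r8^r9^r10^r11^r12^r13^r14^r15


s1=0, s2=1, s3=0, s4=0

Syndrome = 2 (error at position 2)


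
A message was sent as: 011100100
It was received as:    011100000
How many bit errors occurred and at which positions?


XOR: 000000100

1 error(s) at position(s): 6


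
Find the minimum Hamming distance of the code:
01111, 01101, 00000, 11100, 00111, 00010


Comparing all pairs, minimum distance: 1
Can detect 0 errors, correct 0 errors

1


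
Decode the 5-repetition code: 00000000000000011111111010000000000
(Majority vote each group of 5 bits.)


Groups: 00000, 00000, 00000, 11111, 11101, 00000, 00000
Majority votes: 0001100

0001100


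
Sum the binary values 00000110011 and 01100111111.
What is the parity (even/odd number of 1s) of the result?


00000110011 = 51
01100111111 = 831
Sum = 882 = 1101110010
1s count = 6

even parity (6 ones in 1101110010)


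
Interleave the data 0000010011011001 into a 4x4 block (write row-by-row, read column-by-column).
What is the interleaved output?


Matrix:
  0000
  0100
  1101
  1001
Read columns: 0011011000000011

0011011000000011


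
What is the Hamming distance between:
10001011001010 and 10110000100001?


XOR: 00111011101011
Count of 1s: 9

9


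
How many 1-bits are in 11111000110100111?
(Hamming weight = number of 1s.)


Counting 1s in 11111000110100111

11


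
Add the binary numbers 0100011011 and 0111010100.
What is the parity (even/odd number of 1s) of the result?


0100011011 = 283
0111010100 = 468
Sum = 751 = 1011101111
1s count = 8

even parity (8 ones in 1011101111)


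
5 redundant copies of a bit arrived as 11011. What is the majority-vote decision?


Ones: 4 out of 5
Threshold: 3

1 (4/5 voted 1)


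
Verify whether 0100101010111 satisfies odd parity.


Number of 1s: 7

Yes, parity is correct (7 ones)


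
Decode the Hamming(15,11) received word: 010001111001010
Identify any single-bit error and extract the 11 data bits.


Syndrome = 0: no error detected

Data: 00111001010 (no errors)


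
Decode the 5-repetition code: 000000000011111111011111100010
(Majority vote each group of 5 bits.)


Groups: 00000, 00000, 11111, 11101, 11111, 00010
Majority votes: 001110

001110


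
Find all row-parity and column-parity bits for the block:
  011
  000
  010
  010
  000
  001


Row parities: 001101
Column parities: 010

Row P: 001101, Col P: 010, Corner: 1


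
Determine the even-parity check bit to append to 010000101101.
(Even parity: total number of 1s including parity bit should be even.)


Number of 1s in data: 5
Parity bit: 1

1


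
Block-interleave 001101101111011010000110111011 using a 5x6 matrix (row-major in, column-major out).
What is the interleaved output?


Matrix:
  001101
  101111
  011010
  000110
  111011
Read columns: 010010010111101110100111111001

010010010111101110100111111001


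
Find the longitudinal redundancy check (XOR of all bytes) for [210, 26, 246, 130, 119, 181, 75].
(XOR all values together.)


XOR chain: 210 ^ 26 ^ 246 ^ 130 ^ 119 ^ 181 ^ 75 = 53

53


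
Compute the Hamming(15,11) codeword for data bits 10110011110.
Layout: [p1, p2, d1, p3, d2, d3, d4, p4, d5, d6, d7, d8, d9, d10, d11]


Parity bits: p1=0, p2=1, p3=1, p4=0

011101100011110


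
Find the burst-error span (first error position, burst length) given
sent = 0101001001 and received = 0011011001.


XOR: 0110010000

Burst at position 1, length 5


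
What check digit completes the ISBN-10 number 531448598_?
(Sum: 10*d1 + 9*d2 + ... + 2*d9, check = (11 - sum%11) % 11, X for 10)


Weighted sum: 240
240 mod 11 = 9

Check digit: 2


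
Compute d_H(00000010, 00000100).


XOR: 00000110
Count of 1s: 2

2


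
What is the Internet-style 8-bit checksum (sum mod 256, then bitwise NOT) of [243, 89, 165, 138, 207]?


Sum = 842 mod 256 = 74
Complement = 181

181


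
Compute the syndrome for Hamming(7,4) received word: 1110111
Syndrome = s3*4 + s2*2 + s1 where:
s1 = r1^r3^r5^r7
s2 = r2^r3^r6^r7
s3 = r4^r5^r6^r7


s1=0, s2=0, s3=1

Syndrome = 4 (error at position 4)


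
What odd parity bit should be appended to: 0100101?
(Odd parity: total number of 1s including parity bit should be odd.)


Number of 1s in data: 3
Parity bit: 0

0


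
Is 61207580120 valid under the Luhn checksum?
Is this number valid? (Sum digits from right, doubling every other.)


Luhn sum = 31
31 mod 10 = 1

Invalid (Luhn sum mod 10 = 1)


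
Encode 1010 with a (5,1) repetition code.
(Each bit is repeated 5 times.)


Each bit -> 5 copies

11111000001111100000


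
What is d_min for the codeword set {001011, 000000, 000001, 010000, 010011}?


Comparing all pairs, minimum distance: 1
Can detect 0 errors, correct 0 errors

1


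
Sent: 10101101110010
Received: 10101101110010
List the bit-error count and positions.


XOR: 00000000000000

0 errors (received matches sent)


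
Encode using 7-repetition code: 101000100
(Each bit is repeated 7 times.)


Each bit -> 7 copies

111111100000001111111000000000000000000000111111100000000000000


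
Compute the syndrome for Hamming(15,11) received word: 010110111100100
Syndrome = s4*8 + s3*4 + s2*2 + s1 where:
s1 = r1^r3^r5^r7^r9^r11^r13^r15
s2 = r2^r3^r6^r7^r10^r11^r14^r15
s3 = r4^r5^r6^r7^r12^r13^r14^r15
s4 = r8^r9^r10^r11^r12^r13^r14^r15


s1=0, s2=1, s3=0, s4=0

Syndrome = 2 (error at position 2)


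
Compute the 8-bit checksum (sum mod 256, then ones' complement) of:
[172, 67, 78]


Sum = 317 mod 256 = 61
Complement = 194

194


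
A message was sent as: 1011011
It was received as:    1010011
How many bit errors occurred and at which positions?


XOR: 0001000

1 error(s) at position(s): 3


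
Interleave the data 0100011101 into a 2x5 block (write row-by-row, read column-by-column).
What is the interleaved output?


Matrix:
  01000
  11101
Read columns: 0111010001

0111010001


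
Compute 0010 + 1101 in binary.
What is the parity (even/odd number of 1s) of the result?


0010 = 2
1101 = 13
Sum = 15 = 1111
1s count = 4

even parity (4 ones in 1111)


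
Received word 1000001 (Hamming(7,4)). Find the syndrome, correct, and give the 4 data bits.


Syndrome = 6: error at position 6

Data: 0011 (corrected bit 6)


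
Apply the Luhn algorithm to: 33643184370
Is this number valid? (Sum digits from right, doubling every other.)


Luhn sum = 52
52 mod 10 = 2

Invalid (Luhn sum mod 10 = 2)


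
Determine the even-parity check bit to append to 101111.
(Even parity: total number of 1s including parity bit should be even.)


Number of 1s in data: 5
Parity bit: 1

1


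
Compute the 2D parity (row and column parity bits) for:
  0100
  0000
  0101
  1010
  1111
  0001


Row parities: 100001
Column parities: 0101

Row P: 100001, Col P: 0101, Corner: 0


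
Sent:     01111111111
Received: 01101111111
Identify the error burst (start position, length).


XOR: 00010000000

Burst at position 3, length 1


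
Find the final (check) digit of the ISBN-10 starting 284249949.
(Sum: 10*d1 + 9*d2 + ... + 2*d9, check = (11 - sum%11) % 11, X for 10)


Weighted sum: 273
273 mod 11 = 9

Check digit: 2


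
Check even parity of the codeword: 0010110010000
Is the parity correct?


Number of 1s: 4

Yes, parity is correct (4 ones)


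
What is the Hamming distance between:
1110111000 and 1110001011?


XOR: 0000110011
Count of 1s: 4

4


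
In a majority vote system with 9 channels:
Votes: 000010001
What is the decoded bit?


Ones: 2 out of 9
Threshold: 5

0 (2/9 voted 1)


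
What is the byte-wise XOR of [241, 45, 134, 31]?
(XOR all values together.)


XOR chain: 241 ^ 45 ^ 134 ^ 31 = 69

69


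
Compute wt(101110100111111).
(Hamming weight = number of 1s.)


Counting 1s in 101110100111111

11


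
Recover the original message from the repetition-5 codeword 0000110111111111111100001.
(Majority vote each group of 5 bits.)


Groups: 00001, 10111, 11111, 11111, 00001
Majority votes: 01110

01110


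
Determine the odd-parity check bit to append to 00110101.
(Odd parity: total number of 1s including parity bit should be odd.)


Number of 1s in data: 4
Parity bit: 1

1


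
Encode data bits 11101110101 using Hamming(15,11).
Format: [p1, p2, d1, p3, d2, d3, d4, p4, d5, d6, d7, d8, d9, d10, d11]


Parity bits: p1=0, p2=1, p3=0, p4=1

011011011110101


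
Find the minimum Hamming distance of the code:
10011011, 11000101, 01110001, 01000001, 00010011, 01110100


Comparing all pairs, minimum distance: 2
Can detect 1 errors, correct 0 errors

2


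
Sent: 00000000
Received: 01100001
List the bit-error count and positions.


XOR: 01100001

3 error(s) at position(s): 1, 2, 7


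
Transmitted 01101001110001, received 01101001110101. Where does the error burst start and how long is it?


XOR: 00000000000100

Burst at position 11, length 1


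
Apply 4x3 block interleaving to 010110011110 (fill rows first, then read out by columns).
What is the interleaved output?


Matrix:
  010
  110
  011
  110
Read columns: 010111110010

010111110010


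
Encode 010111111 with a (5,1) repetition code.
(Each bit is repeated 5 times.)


Each bit -> 5 copies

000001111100000111111111111111111111111111111


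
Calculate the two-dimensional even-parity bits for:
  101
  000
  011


Row parities: 000
Column parities: 110

Row P: 000, Col P: 110, Corner: 0


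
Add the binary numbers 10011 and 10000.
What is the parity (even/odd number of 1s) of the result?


10011 = 19
10000 = 16
Sum = 35 = 100011
1s count = 3

odd parity (3 ones in 100011)


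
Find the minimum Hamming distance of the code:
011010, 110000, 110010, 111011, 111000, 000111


Comparing all pairs, minimum distance: 1
Can detect 0 errors, correct 0 errors

1


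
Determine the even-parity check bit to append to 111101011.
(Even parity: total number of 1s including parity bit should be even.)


Number of 1s in data: 7
Parity bit: 1

1


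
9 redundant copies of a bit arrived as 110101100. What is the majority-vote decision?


Ones: 5 out of 9
Threshold: 5

1 (5/9 voted 1)


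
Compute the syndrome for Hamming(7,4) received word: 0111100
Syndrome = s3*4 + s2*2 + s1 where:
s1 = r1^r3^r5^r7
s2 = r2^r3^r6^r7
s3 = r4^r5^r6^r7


s1=0, s2=0, s3=0

Syndrome = 0 (no error)


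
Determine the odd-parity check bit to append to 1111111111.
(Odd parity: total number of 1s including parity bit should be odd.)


Number of 1s in data: 10
Parity bit: 1

1


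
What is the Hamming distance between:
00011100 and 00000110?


XOR: 00011010
Count of 1s: 3

3


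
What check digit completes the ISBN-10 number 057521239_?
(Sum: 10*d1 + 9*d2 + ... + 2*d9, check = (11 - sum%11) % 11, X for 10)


Weighted sum: 188
188 mod 11 = 1

Check digit: X


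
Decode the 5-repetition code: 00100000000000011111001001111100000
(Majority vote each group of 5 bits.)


Groups: 00100, 00000, 00000, 11111, 00100, 11111, 00000
Majority votes: 0001010

0001010


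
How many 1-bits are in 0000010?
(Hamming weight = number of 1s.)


Counting 1s in 0000010

1


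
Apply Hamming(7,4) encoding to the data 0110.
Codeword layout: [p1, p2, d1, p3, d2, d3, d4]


Parity bits: p1=1, p2=1, p3=0

1100110


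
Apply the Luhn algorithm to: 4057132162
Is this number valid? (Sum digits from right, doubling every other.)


Luhn sum = 31
31 mod 10 = 1

Invalid (Luhn sum mod 10 = 1)


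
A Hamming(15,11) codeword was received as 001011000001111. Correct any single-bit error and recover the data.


Syndrome = 0: no error detected

Data: 11100001111 (no errors)


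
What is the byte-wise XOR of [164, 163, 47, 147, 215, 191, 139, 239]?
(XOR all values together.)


XOR chain: 164 ^ 163 ^ 47 ^ 147 ^ 215 ^ 191 ^ 139 ^ 239 = 183

183


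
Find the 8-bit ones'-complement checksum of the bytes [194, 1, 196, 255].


Sum = 646 mod 256 = 134
Complement = 121

121


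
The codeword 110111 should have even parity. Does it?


Number of 1s: 5

No, parity error (5 ones)


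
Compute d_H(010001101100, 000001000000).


XOR: 010000101100
Count of 1s: 4

4


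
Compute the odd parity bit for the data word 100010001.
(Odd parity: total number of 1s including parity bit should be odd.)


Number of 1s in data: 3
Parity bit: 0

0


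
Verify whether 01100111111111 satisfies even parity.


Number of 1s: 11

No, parity error (11 ones)


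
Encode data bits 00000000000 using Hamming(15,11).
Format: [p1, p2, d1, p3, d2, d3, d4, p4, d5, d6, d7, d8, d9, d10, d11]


Parity bits: p1=0, p2=0, p3=0, p4=0

000000000000000


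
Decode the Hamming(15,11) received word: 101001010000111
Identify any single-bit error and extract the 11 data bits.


Syndrome = 0: no error detected

Data: 10100000111 (no errors)


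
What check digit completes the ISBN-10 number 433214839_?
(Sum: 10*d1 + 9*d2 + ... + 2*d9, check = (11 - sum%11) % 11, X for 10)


Weighted sum: 190
190 mod 11 = 3

Check digit: 8


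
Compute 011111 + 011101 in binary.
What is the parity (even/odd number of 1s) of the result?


011111 = 31
011101 = 29
Sum = 60 = 111100
1s count = 4

even parity (4 ones in 111100)


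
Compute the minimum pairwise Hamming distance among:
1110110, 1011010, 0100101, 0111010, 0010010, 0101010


Comparing all pairs, minimum distance: 1
Can detect 0 errors, correct 0 errors

1


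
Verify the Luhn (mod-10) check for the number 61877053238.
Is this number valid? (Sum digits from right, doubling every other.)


Luhn sum = 55
55 mod 10 = 5

Invalid (Luhn sum mod 10 = 5)


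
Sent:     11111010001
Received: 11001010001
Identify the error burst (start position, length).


XOR: 00110000000

Burst at position 2, length 2


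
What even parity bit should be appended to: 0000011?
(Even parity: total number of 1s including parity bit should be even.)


Number of 1s in data: 2
Parity bit: 0

0


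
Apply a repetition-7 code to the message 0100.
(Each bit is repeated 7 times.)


Each bit -> 7 copies

0000000111111100000000000000


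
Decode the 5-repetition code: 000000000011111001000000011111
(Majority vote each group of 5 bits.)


Groups: 00000, 00000, 11111, 00100, 00000, 11111
Majority votes: 001001

001001


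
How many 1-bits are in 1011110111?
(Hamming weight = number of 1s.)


Counting 1s in 1011110111

8


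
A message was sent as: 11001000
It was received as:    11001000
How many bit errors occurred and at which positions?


XOR: 00000000

0 errors (received matches sent)


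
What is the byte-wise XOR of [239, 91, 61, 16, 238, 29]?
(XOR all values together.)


XOR chain: 239 ^ 91 ^ 61 ^ 16 ^ 238 ^ 29 = 106

106


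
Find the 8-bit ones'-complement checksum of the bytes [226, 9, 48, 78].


Sum = 361 mod 256 = 105
Complement = 150

150


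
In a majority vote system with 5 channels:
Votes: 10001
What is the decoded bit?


Ones: 2 out of 5
Threshold: 3

0 (2/5 voted 1)


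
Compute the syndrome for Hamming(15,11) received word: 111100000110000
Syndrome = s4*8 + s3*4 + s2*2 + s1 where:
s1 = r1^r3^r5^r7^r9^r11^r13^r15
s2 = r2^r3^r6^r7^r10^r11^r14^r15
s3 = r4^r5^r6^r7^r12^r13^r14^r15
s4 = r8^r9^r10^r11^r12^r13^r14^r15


s1=1, s2=0, s3=1, s4=0

Syndrome = 5 (error at position 5)


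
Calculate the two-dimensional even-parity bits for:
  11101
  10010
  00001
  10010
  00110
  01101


Row parities: 001001
Column parities: 10111

Row P: 001001, Col P: 10111, Corner: 0


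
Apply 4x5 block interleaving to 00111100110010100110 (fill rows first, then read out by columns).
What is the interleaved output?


Matrix:
  00111
  10011
  00101
  00110
Read columns: 01000000101111011110

01000000101111011110


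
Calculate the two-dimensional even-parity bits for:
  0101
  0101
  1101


Row parities: 001
Column parities: 1101

Row P: 001, Col P: 1101, Corner: 1


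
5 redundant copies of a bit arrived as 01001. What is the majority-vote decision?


Ones: 2 out of 5
Threshold: 3

0 (2/5 voted 1)


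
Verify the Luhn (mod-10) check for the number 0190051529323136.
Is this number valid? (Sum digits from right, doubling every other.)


Luhn sum = 62
62 mod 10 = 2

Invalid (Luhn sum mod 10 = 2)


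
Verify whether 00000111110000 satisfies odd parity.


Number of 1s: 5

Yes, parity is correct (5 ones)


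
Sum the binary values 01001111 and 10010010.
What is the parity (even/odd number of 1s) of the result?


01001111 = 79
10010010 = 146
Sum = 225 = 11100001
1s count = 4

even parity (4 ones in 11100001)


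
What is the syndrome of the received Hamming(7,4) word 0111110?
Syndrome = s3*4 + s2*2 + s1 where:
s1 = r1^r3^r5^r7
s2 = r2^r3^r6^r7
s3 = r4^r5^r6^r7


s1=0, s2=1, s3=1

Syndrome = 6 (error at position 6)


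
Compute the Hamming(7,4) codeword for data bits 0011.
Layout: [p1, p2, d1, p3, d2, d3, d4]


Parity bits: p1=1, p2=0, p3=0

1000011


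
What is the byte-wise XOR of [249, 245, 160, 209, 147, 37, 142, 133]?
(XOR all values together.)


XOR chain: 249 ^ 245 ^ 160 ^ 209 ^ 147 ^ 37 ^ 142 ^ 133 = 192

192


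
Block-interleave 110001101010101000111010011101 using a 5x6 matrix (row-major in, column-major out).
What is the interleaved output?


Matrix:
  110001
  101010
  101000
  111010
  011101
Read columns: 111101001101111000010101010001

111101001101111000010101010001


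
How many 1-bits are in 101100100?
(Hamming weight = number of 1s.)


Counting 1s in 101100100

4


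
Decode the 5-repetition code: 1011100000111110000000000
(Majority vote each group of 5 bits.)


Groups: 10111, 00000, 11111, 00000, 00000
Majority votes: 10100

10100


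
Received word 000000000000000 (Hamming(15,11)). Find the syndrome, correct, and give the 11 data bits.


Syndrome = 0: no error detected

Data: 00000000000 (no errors)


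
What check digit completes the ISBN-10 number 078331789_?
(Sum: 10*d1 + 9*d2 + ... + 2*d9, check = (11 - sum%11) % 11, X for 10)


Weighted sum: 241
241 mod 11 = 10

Check digit: 1


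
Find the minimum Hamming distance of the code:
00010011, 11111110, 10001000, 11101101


Comparing all pairs, minimum distance: 3
Can detect 2 errors, correct 1 errors

3


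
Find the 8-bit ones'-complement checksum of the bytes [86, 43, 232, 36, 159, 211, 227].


Sum = 994 mod 256 = 226
Complement = 29

29


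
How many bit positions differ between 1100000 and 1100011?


XOR: 0000011
Count of 1s: 2

2


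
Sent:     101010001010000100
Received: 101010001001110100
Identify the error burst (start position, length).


XOR: 000000000011110000

Burst at position 10, length 4


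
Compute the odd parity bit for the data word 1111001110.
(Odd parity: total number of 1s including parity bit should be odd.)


Number of 1s in data: 7
Parity bit: 0

0


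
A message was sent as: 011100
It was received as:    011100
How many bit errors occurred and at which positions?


XOR: 000000

0 errors (received matches sent)


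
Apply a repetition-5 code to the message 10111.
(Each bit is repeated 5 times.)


Each bit -> 5 copies

1111100000111111111111111


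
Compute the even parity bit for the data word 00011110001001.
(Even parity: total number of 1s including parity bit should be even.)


Number of 1s in data: 6
Parity bit: 0

0


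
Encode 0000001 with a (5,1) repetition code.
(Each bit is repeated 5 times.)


Each bit -> 5 copies

00000000000000000000000000000011111


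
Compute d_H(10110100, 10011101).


XOR: 00101001
Count of 1s: 3

3


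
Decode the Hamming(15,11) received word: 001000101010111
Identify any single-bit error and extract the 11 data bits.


Syndrome = 10: error at position 10

Data: 10011110111 (corrected bit 10)


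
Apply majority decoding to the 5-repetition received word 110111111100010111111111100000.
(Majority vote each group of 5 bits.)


Groups: 11011, 11111, 00010, 11111, 11111, 00000
Majority votes: 110110

110110


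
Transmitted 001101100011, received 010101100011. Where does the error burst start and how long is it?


XOR: 011000000000

Burst at position 1, length 2


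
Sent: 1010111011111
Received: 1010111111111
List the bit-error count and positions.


XOR: 0000000100000

1 error(s) at position(s): 7


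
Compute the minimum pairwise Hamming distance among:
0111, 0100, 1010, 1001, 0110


Comparing all pairs, minimum distance: 1
Can detect 0 errors, correct 0 errors

1


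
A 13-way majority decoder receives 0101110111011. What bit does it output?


Ones: 9 out of 13
Threshold: 7

1 (9/13 voted 1)


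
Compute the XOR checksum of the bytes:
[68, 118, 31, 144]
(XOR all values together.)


XOR chain: 68 ^ 118 ^ 31 ^ 144 = 189

189


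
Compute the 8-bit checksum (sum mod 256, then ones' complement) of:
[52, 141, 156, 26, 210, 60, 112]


Sum = 757 mod 256 = 245
Complement = 10

10


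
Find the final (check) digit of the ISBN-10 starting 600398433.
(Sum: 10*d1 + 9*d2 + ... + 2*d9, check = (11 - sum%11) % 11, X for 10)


Weighted sum: 206
206 mod 11 = 8

Check digit: 3


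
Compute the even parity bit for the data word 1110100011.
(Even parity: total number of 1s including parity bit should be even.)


Number of 1s in data: 6
Parity bit: 0

0


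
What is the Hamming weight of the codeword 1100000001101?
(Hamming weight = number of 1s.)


Counting 1s in 1100000001101

5


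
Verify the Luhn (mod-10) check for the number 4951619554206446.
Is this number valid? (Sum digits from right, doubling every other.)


Luhn sum = 67
67 mod 10 = 7

Invalid (Luhn sum mod 10 = 7)


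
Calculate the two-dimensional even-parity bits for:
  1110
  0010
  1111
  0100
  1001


Row parities: 11010
Column parities: 1110

Row P: 11010, Col P: 1110, Corner: 1


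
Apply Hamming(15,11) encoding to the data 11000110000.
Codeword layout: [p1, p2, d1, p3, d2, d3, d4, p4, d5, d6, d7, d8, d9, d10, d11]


Parity bits: p1=1, p2=1, p3=1, p4=0

111110000110000


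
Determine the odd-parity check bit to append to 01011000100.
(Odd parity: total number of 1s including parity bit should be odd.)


Number of 1s in data: 4
Parity bit: 1

1


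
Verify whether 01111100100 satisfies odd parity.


Number of 1s: 6

No, parity error (6 ones)


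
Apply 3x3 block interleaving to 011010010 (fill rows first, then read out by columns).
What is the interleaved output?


Matrix:
  011
  010
  010
Read columns: 000111100

000111100


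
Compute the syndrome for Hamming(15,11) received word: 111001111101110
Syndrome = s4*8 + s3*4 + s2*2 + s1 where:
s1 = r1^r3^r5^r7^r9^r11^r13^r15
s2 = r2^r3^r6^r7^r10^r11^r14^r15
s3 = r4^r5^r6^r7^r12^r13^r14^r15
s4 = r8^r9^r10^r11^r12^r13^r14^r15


s1=1, s2=0, s3=1, s4=0

Syndrome = 5 (error at position 5)


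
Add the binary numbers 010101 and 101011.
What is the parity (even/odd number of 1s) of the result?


010101 = 21
101011 = 43
Sum = 64 = 1000000
1s count = 1

odd parity (1 ones in 1000000)


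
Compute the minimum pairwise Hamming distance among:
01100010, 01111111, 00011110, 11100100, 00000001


Comparing all pairs, minimum distance: 3
Can detect 2 errors, correct 1 errors

3
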